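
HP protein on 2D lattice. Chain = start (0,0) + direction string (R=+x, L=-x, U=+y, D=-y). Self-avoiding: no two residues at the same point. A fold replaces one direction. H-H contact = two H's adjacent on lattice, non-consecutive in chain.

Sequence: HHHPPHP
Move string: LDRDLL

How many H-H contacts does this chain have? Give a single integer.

Answer: 1

Derivation:
Positions: [(0, 0), (-1, 0), (-1, -1), (0, -1), (0, -2), (-1, -2), (-2, -2)]
H-H contact: residue 2 @(-1,-1) - residue 5 @(-1, -2)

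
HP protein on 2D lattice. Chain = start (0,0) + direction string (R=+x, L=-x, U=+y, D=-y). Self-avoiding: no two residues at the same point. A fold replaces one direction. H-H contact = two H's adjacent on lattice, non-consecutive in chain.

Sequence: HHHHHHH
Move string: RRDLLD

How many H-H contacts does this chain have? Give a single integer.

Positions: [(0, 0), (1, 0), (2, 0), (2, -1), (1, -1), (0, -1), (0, -2)]
H-H contact: residue 0 @(0,0) - residue 5 @(0, -1)
H-H contact: residue 1 @(1,0) - residue 4 @(1, -1)

Answer: 2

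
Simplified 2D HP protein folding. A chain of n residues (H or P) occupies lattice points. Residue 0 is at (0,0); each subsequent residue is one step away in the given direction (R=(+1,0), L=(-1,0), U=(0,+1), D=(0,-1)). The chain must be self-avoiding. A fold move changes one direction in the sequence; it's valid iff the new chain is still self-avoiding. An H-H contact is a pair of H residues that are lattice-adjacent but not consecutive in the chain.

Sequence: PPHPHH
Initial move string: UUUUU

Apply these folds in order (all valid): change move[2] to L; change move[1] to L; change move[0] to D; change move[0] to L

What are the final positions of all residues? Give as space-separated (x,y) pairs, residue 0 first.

Answer: (0,0) (-1,0) (-2,0) (-3,0) (-3,1) (-3,2)

Derivation:
Initial moves: UUUUU
Fold: move[2]->L => UULUU (positions: [(0, 0), (0, 1), (0, 2), (-1, 2), (-1, 3), (-1, 4)])
Fold: move[1]->L => ULLUU (positions: [(0, 0), (0, 1), (-1, 1), (-2, 1), (-2, 2), (-2, 3)])
Fold: move[0]->D => DLLUU (positions: [(0, 0), (0, -1), (-1, -1), (-2, -1), (-2, 0), (-2, 1)])
Fold: move[0]->L => LLLUU (positions: [(0, 0), (-1, 0), (-2, 0), (-3, 0), (-3, 1), (-3, 2)])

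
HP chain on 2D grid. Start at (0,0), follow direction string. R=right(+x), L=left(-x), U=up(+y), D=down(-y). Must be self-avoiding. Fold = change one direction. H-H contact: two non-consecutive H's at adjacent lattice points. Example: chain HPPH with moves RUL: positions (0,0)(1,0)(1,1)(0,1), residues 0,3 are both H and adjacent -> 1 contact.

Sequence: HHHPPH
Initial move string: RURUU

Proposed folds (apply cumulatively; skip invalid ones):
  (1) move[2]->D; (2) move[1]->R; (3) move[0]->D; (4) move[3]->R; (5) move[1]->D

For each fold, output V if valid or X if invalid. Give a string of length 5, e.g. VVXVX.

Initial: RURUU -> [(0, 0), (1, 0), (1, 1), (2, 1), (2, 2), (2, 3)]
Fold 1: move[2]->D => RUDUU INVALID (collision), skipped
Fold 2: move[1]->R => RRRUU VALID
Fold 3: move[0]->D => DRRUU VALID
Fold 4: move[3]->R => DRRRU VALID
Fold 5: move[1]->D => DDRRU VALID

Answer: XVVVV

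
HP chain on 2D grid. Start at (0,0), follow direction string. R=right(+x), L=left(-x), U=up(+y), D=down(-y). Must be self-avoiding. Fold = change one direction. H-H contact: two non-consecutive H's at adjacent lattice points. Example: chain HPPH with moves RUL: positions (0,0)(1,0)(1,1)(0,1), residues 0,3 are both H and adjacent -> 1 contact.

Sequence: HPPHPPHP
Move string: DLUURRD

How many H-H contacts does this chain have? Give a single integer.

Answer: 1

Derivation:
Positions: [(0, 0), (0, -1), (-1, -1), (-1, 0), (-1, 1), (0, 1), (1, 1), (1, 0)]
H-H contact: residue 0 @(0,0) - residue 3 @(-1, 0)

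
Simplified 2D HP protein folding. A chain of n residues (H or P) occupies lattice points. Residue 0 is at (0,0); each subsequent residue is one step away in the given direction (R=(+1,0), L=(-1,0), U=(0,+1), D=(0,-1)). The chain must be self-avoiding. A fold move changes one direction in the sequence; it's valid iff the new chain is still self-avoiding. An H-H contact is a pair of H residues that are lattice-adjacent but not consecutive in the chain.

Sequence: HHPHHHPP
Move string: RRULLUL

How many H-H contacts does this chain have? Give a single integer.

Positions: [(0, 0), (1, 0), (2, 0), (2, 1), (1, 1), (0, 1), (0, 2), (-1, 2)]
H-H contact: residue 0 @(0,0) - residue 5 @(0, 1)
H-H contact: residue 1 @(1,0) - residue 4 @(1, 1)

Answer: 2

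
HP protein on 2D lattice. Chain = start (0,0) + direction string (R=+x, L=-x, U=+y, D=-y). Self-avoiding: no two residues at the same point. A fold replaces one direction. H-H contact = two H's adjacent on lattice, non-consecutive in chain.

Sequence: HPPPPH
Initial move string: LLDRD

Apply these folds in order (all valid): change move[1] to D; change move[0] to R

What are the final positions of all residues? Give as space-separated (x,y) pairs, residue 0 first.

Initial moves: LLDRD
Fold: move[1]->D => LDDRD (positions: [(0, 0), (-1, 0), (-1, -1), (-1, -2), (0, -2), (0, -3)])
Fold: move[0]->R => RDDRD (positions: [(0, 0), (1, 0), (1, -1), (1, -2), (2, -2), (2, -3)])

Answer: (0,0) (1,0) (1,-1) (1,-2) (2,-2) (2,-3)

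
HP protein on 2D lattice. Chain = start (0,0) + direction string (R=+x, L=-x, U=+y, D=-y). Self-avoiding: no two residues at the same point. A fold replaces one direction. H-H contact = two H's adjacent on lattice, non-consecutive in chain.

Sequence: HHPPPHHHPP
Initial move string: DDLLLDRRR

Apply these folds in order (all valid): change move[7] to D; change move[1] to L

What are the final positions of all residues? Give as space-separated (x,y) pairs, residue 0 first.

Initial moves: DDLLLDRRR
Fold: move[7]->D => DDLLLDRDR (positions: [(0, 0), (0, -1), (0, -2), (-1, -2), (-2, -2), (-3, -2), (-3, -3), (-2, -3), (-2, -4), (-1, -4)])
Fold: move[1]->L => DLLLLDRDR (positions: [(0, 0), (0, -1), (-1, -1), (-2, -1), (-3, -1), (-4, -1), (-4, -2), (-3, -2), (-3, -3), (-2, -3)])

Answer: (0,0) (0,-1) (-1,-1) (-2,-1) (-3,-1) (-4,-1) (-4,-2) (-3,-2) (-3,-3) (-2,-3)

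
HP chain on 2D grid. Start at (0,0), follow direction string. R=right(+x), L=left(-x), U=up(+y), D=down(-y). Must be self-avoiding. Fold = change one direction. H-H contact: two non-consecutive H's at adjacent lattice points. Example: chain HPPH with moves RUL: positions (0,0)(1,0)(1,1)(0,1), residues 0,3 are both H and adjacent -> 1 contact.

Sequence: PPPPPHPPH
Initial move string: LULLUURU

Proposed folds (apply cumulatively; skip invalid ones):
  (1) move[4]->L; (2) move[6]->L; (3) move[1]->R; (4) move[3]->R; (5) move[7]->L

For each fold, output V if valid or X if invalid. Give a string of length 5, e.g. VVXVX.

Initial: LULLUURU -> [(0, 0), (-1, 0), (-1, 1), (-2, 1), (-3, 1), (-3, 2), (-3, 3), (-2, 3), (-2, 4)]
Fold 1: move[4]->L => LULLLURU VALID
Fold 2: move[6]->L => LULLLULU VALID
Fold 3: move[1]->R => LRLLLULU INVALID (collision), skipped
Fold 4: move[3]->R => LULRLULU INVALID (collision), skipped
Fold 5: move[7]->L => LULLLULL VALID

Answer: VVXXV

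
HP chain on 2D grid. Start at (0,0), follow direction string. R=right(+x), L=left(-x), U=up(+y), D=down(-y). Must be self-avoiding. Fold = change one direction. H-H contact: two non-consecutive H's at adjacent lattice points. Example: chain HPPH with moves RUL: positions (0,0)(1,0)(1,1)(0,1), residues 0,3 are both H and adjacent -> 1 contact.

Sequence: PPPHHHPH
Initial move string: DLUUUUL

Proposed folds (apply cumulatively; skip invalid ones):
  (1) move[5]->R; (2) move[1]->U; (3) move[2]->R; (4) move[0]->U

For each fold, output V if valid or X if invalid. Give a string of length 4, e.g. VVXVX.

Initial: DLUUUUL -> [(0, 0), (0, -1), (-1, -1), (-1, 0), (-1, 1), (-1, 2), (-1, 3), (-2, 3)]
Fold 1: move[5]->R => DLUUURL INVALID (collision), skipped
Fold 2: move[1]->U => DUUUUUL INVALID (collision), skipped
Fold 3: move[2]->R => DLRUUUL INVALID (collision), skipped
Fold 4: move[0]->U => ULUUUUL VALID

Answer: XXXV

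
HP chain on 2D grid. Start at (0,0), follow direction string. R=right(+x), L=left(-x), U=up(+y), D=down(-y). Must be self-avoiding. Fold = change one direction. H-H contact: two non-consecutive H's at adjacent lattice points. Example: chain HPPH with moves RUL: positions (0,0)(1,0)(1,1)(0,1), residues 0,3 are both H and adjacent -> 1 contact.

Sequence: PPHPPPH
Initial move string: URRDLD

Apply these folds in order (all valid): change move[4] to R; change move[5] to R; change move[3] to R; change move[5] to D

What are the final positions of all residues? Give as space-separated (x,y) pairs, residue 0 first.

Answer: (0,0) (0,1) (1,1) (2,1) (3,1) (4,1) (4,0)

Derivation:
Initial moves: URRDLD
Fold: move[4]->R => URRDRD (positions: [(0, 0), (0, 1), (1, 1), (2, 1), (2, 0), (3, 0), (3, -1)])
Fold: move[5]->R => URRDRR (positions: [(0, 0), (0, 1), (1, 1), (2, 1), (2, 0), (3, 0), (4, 0)])
Fold: move[3]->R => URRRRR (positions: [(0, 0), (0, 1), (1, 1), (2, 1), (3, 1), (4, 1), (5, 1)])
Fold: move[5]->D => URRRRD (positions: [(0, 0), (0, 1), (1, 1), (2, 1), (3, 1), (4, 1), (4, 0)])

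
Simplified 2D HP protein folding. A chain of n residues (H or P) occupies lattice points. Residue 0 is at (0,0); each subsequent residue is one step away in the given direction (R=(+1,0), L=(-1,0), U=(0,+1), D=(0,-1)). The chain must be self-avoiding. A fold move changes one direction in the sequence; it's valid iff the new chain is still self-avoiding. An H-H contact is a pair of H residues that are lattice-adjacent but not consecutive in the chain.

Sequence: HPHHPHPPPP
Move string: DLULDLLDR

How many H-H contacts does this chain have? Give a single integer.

Positions: [(0, 0), (0, -1), (-1, -1), (-1, 0), (-2, 0), (-2, -1), (-3, -1), (-4, -1), (-4, -2), (-3, -2)]
H-H contact: residue 0 @(0,0) - residue 3 @(-1, 0)
H-H contact: residue 2 @(-1,-1) - residue 5 @(-2, -1)

Answer: 2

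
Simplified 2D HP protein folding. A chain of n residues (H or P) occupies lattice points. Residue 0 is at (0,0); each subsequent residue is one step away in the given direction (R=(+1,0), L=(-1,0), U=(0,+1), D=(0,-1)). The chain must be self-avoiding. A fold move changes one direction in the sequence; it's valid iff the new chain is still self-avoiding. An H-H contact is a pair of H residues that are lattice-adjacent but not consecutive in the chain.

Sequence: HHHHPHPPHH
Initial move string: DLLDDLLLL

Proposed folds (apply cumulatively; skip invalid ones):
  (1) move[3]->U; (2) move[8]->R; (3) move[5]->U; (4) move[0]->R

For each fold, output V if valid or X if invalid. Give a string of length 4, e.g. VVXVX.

Initial: DLLDDLLLL -> [(0, 0), (0, -1), (-1, -1), (-2, -1), (-2, -2), (-2, -3), (-3, -3), (-4, -3), (-5, -3), (-6, -3)]
Fold 1: move[3]->U => DLLUDLLLL INVALID (collision), skipped
Fold 2: move[8]->R => DLLDDLLLR INVALID (collision), skipped
Fold 3: move[5]->U => DLLDDULLL INVALID (collision), skipped
Fold 4: move[0]->R => RLLDDLLLL INVALID (collision), skipped

Answer: XXXX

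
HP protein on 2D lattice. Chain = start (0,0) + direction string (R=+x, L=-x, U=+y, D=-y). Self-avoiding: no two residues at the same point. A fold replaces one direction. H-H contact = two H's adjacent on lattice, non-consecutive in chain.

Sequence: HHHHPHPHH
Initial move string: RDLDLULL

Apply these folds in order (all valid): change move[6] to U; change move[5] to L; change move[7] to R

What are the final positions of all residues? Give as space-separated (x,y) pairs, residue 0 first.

Answer: (0,0) (1,0) (1,-1) (0,-1) (0,-2) (-1,-2) (-2,-2) (-2,-1) (-1,-1)

Derivation:
Initial moves: RDLDLULL
Fold: move[6]->U => RDLDLUUL (positions: [(0, 0), (1, 0), (1, -1), (0, -1), (0, -2), (-1, -2), (-1, -1), (-1, 0), (-2, 0)])
Fold: move[5]->L => RDLDLLUL (positions: [(0, 0), (1, 0), (1, -1), (0, -1), (0, -2), (-1, -2), (-2, -2), (-2, -1), (-3, -1)])
Fold: move[7]->R => RDLDLLUR (positions: [(0, 0), (1, 0), (1, -1), (0, -1), (0, -2), (-1, -2), (-2, -2), (-2, -1), (-1, -1)])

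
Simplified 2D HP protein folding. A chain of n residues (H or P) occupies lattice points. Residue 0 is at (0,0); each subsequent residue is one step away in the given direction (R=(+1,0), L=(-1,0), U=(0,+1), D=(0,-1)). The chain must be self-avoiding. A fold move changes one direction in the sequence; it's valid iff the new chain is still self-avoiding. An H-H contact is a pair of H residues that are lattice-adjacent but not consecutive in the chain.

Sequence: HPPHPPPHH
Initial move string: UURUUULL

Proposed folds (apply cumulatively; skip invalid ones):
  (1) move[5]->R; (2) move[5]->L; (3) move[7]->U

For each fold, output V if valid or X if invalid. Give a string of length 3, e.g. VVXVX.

Initial: UURUUULL -> [(0, 0), (0, 1), (0, 2), (1, 2), (1, 3), (1, 4), (1, 5), (0, 5), (-1, 5)]
Fold 1: move[5]->R => UURUURLL INVALID (collision), skipped
Fold 2: move[5]->L => UURUULLL VALID
Fold 3: move[7]->U => UURUULLU VALID

Answer: XVV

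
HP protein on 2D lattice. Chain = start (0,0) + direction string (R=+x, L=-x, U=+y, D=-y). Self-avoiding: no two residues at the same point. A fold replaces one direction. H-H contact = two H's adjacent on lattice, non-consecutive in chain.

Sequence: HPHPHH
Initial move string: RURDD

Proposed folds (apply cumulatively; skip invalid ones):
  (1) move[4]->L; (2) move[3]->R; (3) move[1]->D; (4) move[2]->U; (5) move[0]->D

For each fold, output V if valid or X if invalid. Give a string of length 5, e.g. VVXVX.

Initial: RURDD -> [(0, 0), (1, 0), (1, 1), (2, 1), (2, 0), (2, -1)]
Fold 1: move[4]->L => RURDL INVALID (collision), skipped
Fold 2: move[3]->R => RURRD VALID
Fold 3: move[1]->D => RDRRD VALID
Fold 4: move[2]->U => RDURD INVALID (collision), skipped
Fold 5: move[0]->D => DDRRD VALID

Answer: XVVXV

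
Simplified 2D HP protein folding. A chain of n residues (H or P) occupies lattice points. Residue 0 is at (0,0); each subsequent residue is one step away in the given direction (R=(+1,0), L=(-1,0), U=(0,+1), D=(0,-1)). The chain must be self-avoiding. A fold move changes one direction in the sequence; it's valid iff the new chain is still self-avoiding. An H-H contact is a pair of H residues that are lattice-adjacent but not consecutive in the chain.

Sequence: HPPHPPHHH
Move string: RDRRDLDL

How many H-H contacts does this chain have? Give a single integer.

Answer: 1

Derivation:
Positions: [(0, 0), (1, 0), (1, -1), (2, -1), (3, -1), (3, -2), (2, -2), (2, -3), (1, -3)]
H-H contact: residue 3 @(2,-1) - residue 6 @(2, -2)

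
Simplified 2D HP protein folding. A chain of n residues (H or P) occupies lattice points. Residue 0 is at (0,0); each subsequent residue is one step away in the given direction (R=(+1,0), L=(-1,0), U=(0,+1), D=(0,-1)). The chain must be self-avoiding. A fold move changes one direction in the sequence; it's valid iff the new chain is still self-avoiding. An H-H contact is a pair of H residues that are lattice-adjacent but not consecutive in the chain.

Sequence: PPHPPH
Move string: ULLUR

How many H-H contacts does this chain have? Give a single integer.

Positions: [(0, 0), (0, 1), (-1, 1), (-2, 1), (-2, 2), (-1, 2)]
H-H contact: residue 2 @(-1,1) - residue 5 @(-1, 2)

Answer: 1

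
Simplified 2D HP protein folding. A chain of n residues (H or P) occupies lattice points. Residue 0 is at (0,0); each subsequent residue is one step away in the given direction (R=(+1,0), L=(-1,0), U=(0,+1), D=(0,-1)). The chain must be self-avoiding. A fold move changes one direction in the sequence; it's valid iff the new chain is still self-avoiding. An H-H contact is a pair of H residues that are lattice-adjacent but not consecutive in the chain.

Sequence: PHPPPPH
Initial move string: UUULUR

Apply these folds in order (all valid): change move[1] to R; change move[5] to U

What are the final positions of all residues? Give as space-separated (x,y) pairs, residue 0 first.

Initial moves: UUULUR
Fold: move[1]->R => URULUR (positions: [(0, 0), (0, 1), (1, 1), (1, 2), (0, 2), (0, 3), (1, 3)])
Fold: move[5]->U => URULUU (positions: [(0, 0), (0, 1), (1, 1), (1, 2), (0, 2), (0, 3), (0, 4)])

Answer: (0,0) (0,1) (1,1) (1,2) (0,2) (0,3) (0,4)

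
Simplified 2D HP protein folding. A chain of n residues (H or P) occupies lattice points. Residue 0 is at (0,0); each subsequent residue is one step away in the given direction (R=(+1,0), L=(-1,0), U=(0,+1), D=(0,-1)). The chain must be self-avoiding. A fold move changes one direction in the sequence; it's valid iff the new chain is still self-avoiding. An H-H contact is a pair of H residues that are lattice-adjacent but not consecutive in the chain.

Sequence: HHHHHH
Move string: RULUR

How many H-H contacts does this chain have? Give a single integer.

Answer: 2

Derivation:
Positions: [(0, 0), (1, 0), (1, 1), (0, 1), (0, 2), (1, 2)]
H-H contact: residue 0 @(0,0) - residue 3 @(0, 1)
H-H contact: residue 2 @(1,1) - residue 5 @(1, 2)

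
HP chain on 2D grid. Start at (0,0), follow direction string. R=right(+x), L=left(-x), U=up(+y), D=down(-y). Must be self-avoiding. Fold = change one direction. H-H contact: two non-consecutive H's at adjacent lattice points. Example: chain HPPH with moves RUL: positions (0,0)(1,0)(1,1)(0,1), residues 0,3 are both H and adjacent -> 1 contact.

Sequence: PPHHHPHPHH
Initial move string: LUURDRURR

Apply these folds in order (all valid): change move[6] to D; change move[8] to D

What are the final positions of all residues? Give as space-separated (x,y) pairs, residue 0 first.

Answer: (0,0) (-1,0) (-1,1) (-1,2) (0,2) (0,1) (1,1) (1,0) (2,0) (2,-1)

Derivation:
Initial moves: LUURDRURR
Fold: move[6]->D => LUURDRDRR (positions: [(0, 0), (-1, 0), (-1, 1), (-1, 2), (0, 2), (0, 1), (1, 1), (1, 0), (2, 0), (3, 0)])
Fold: move[8]->D => LUURDRDRD (positions: [(0, 0), (-1, 0), (-1, 1), (-1, 2), (0, 2), (0, 1), (1, 1), (1, 0), (2, 0), (2, -1)])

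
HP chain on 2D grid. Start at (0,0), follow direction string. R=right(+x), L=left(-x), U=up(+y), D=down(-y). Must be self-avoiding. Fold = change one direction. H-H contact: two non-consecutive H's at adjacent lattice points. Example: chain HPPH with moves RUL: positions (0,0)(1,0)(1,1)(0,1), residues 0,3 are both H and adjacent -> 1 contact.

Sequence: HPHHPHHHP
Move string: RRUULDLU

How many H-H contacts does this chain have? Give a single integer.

Answer: 2

Derivation:
Positions: [(0, 0), (1, 0), (2, 0), (2, 1), (2, 2), (1, 2), (1, 1), (0, 1), (0, 2)]
H-H contact: residue 0 @(0,0) - residue 7 @(0, 1)
H-H contact: residue 3 @(2,1) - residue 6 @(1, 1)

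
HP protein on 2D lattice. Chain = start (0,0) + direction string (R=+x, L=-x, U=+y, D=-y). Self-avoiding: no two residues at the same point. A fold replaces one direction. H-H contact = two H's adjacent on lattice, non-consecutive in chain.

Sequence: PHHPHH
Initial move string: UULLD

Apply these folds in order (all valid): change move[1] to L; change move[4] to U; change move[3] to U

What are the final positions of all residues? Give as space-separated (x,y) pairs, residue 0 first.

Initial moves: UULLD
Fold: move[1]->L => ULLLD (positions: [(0, 0), (0, 1), (-1, 1), (-2, 1), (-3, 1), (-3, 0)])
Fold: move[4]->U => ULLLU (positions: [(0, 0), (0, 1), (-1, 1), (-2, 1), (-3, 1), (-3, 2)])
Fold: move[3]->U => ULLUU (positions: [(0, 0), (0, 1), (-1, 1), (-2, 1), (-2, 2), (-2, 3)])

Answer: (0,0) (0,1) (-1,1) (-2,1) (-2,2) (-2,3)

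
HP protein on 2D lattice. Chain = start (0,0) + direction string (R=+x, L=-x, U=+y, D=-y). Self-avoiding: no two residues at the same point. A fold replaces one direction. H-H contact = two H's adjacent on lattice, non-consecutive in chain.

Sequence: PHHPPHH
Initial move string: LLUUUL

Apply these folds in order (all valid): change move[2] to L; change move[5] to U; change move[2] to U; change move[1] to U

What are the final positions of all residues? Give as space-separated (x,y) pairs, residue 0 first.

Initial moves: LLUUUL
Fold: move[2]->L => LLLUUL (positions: [(0, 0), (-1, 0), (-2, 0), (-3, 0), (-3, 1), (-3, 2), (-4, 2)])
Fold: move[5]->U => LLLUUU (positions: [(0, 0), (-1, 0), (-2, 0), (-3, 0), (-3, 1), (-3, 2), (-3, 3)])
Fold: move[2]->U => LLUUUU (positions: [(0, 0), (-1, 0), (-2, 0), (-2, 1), (-2, 2), (-2, 3), (-2, 4)])
Fold: move[1]->U => LUUUUU (positions: [(0, 0), (-1, 0), (-1, 1), (-1, 2), (-1, 3), (-1, 4), (-1, 5)])

Answer: (0,0) (-1,0) (-1,1) (-1,2) (-1,3) (-1,4) (-1,5)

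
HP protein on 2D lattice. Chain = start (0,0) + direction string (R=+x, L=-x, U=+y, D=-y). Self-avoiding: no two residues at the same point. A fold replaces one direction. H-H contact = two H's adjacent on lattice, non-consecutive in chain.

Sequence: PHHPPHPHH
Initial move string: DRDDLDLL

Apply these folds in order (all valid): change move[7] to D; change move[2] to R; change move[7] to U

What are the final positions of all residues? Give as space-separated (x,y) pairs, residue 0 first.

Answer: (0,0) (0,-1) (1,-1) (2,-1) (2,-2) (1,-2) (1,-3) (0,-3) (0,-2)

Derivation:
Initial moves: DRDDLDLL
Fold: move[7]->D => DRDDLDLD (positions: [(0, 0), (0, -1), (1, -1), (1, -2), (1, -3), (0, -3), (0, -4), (-1, -4), (-1, -5)])
Fold: move[2]->R => DRRDLDLD (positions: [(0, 0), (0, -1), (1, -1), (2, -1), (2, -2), (1, -2), (1, -3), (0, -3), (0, -4)])
Fold: move[7]->U => DRRDLDLU (positions: [(0, 0), (0, -1), (1, -1), (2, -1), (2, -2), (1, -2), (1, -3), (0, -3), (0, -2)])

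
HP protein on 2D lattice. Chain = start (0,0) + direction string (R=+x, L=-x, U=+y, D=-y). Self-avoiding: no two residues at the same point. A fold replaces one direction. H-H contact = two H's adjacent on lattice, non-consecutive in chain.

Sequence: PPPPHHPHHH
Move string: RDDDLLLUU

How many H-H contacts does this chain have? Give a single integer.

Answer: 0

Derivation:
Positions: [(0, 0), (1, 0), (1, -1), (1, -2), (1, -3), (0, -3), (-1, -3), (-2, -3), (-2, -2), (-2, -1)]
No H-H contacts found.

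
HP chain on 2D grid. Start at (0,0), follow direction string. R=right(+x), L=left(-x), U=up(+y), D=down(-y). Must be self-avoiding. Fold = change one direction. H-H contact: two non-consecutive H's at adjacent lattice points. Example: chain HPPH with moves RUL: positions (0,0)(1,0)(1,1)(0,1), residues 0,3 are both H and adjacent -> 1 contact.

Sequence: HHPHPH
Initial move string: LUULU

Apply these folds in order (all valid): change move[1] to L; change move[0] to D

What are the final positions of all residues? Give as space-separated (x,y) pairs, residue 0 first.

Answer: (0,0) (0,-1) (-1,-1) (-1,0) (-2,0) (-2,1)

Derivation:
Initial moves: LUULU
Fold: move[1]->L => LLULU (positions: [(0, 0), (-1, 0), (-2, 0), (-2, 1), (-3, 1), (-3, 2)])
Fold: move[0]->D => DLULU (positions: [(0, 0), (0, -1), (-1, -1), (-1, 0), (-2, 0), (-2, 1)])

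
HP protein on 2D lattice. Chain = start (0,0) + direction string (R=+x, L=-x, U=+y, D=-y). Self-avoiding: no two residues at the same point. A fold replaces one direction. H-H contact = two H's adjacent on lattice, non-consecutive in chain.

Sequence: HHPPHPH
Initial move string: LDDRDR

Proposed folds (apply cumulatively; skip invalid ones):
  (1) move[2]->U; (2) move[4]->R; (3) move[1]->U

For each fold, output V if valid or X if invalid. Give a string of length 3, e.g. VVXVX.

Answer: XVX

Derivation:
Initial: LDDRDR -> [(0, 0), (-1, 0), (-1, -1), (-1, -2), (0, -2), (0, -3), (1, -3)]
Fold 1: move[2]->U => LDURDR INVALID (collision), skipped
Fold 2: move[4]->R => LDDRRR VALID
Fold 3: move[1]->U => LUDRRR INVALID (collision), skipped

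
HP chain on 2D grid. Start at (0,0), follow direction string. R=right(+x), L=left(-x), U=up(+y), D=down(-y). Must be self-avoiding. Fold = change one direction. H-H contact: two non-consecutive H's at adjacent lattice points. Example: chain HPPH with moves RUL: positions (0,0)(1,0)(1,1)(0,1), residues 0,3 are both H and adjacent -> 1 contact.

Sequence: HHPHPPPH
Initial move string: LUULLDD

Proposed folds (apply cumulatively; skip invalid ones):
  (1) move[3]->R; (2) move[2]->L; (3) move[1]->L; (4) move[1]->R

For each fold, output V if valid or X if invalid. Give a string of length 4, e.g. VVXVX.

Answer: XVVX

Derivation:
Initial: LUULLDD -> [(0, 0), (-1, 0), (-1, 1), (-1, 2), (-2, 2), (-3, 2), (-3, 1), (-3, 0)]
Fold 1: move[3]->R => LUURLDD INVALID (collision), skipped
Fold 2: move[2]->L => LULLLDD VALID
Fold 3: move[1]->L => LLLLLDD VALID
Fold 4: move[1]->R => LRLLLDD INVALID (collision), skipped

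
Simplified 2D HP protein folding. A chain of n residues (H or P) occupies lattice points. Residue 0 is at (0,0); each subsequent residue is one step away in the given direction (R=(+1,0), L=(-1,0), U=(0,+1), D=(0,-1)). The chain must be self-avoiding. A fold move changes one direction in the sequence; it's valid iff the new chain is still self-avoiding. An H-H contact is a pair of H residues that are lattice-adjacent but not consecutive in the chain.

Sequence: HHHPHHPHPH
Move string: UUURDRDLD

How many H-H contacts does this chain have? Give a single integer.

Answer: 2

Derivation:
Positions: [(0, 0), (0, 1), (0, 2), (0, 3), (1, 3), (1, 2), (2, 2), (2, 1), (1, 1), (1, 0)]
H-H contact: residue 0 @(0,0) - residue 9 @(1, 0)
H-H contact: residue 2 @(0,2) - residue 5 @(1, 2)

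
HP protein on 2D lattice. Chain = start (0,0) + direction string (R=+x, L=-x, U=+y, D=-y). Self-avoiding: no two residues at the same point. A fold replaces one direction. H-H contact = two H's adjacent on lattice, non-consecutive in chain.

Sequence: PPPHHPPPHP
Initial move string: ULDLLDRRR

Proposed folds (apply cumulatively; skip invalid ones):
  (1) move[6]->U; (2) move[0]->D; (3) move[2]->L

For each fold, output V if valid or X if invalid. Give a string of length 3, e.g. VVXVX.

Answer: XVV

Derivation:
Initial: ULDLLDRRR -> [(0, 0), (0, 1), (-1, 1), (-1, 0), (-2, 0), (-3, 0), (-3, -1), (-2, -1), (-1, -1), (0, -1)]
Fold 1: move[6]->U => ULDLLDURR INVALID (collision), skipped
Fold 2: move[0]->D => DLDLLDRRR VALID
Fold 3: move[2]->L => DLLLLDRRR VALID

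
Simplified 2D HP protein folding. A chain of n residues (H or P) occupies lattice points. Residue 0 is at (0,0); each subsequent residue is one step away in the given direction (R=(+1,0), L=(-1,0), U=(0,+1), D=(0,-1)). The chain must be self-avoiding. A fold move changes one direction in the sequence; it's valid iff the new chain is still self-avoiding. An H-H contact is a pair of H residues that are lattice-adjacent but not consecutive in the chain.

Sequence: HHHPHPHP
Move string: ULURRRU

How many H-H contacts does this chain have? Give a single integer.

Positions: [(0, 0), (0, 1), (-1, 1), (-1, 2), (0, 2), (1, 2), (2, 2), (2, 3)]
H-H contact: residue 1 @(0,1) - residue 4 @(0, 2)

Answer: 1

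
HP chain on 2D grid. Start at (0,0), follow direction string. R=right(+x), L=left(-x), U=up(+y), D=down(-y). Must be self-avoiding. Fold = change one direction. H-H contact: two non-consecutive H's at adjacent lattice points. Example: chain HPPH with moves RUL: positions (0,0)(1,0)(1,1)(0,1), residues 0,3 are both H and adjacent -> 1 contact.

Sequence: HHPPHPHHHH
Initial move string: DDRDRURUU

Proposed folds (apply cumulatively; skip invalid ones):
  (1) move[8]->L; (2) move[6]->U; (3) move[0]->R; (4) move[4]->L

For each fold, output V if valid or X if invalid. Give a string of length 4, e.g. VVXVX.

Answer: VVVX

Derivation:
Initial: DDRDRURUU -> [(0, 0), (0, -1), (0, -2), (1, -2), (1, -3), (2, -3), (2, -2), (3, -2), (3, -1), (3, 0)]
Fold 1: move[8]->L => DDRDRURUL VALID
Fold 2: move[6]->U => DDRDRUUUL VALID
Fold 3: move[0]->R => RDRDRUUUL VALID
Fold 4: move[4]->L => RDRDLUUUL INVALID (collision), skipped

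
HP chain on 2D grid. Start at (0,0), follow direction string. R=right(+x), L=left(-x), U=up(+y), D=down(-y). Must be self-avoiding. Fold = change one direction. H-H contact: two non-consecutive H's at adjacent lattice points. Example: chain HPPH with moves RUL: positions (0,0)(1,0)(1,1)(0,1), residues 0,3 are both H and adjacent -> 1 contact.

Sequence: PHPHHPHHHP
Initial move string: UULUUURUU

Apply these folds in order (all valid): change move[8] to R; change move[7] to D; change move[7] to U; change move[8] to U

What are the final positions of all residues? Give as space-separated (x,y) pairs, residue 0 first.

Initial moves: UULUUURUU
Fold: move[8]->R => UULUUURUR (positions: [(0, 0), (0, 1), (0, 2), (-1, 2), (-1, 3), (-1, 4), (-1, 5), (0, 5), (0, 6), (1, 6)])
Fold: move[7]->D => UULUUURDR (positions: [(0, 0), (0, 1), (0, 2), (-1, 2), (-1, 3), (-1, 4), (-1, 5), (0, 5), (0, 4), (1, 4)])
Fold: move[7]->U => UULUUURUR (positions: [(0, 0), (0, 1), (0, 2), (-1, 2), (-1, 3), (-1, 4), (-1, 5), (0, 5), (0, 6), (1, 6)])
Fold: move[8]->U => UULUUURUU (positions: [(0, 0), (0, 1), (0, 2), (-1, 2), (-1, 3), (-1, 4), (-1, 5), (0, 5), (0, 6), (0, 7)])

Answer: (0,0) (0,1) (0,2) (-1,2) (-1,3) (-1,4) (-1,5) (0,5) (0,6) (0,7)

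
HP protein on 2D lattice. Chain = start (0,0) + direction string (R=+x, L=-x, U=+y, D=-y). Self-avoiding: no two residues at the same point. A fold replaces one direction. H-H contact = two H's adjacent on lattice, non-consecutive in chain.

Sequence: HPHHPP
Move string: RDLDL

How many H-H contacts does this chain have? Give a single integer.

Answer: 1

Derivation:
Positions: [(0, 0), (1, 0), (1, -1), (0, -1), (0, -2), (-1, -2)]
H-H contact: residue 0 @(0,0) - residue 3 @(0, -1)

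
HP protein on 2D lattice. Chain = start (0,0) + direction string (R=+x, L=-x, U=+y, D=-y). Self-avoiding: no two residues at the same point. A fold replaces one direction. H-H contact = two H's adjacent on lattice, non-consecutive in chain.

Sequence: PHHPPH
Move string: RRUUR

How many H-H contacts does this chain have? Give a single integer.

Positions: [(0, 0), (1, 0), (2, 0), (2, 1), (2, 2), (3, 2)]
No H-H contacts found.

Answer: 0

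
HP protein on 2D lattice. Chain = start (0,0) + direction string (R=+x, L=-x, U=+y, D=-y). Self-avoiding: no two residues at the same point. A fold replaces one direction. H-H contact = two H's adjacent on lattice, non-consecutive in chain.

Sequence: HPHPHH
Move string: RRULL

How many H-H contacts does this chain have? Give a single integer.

Answer: 1

Derivation:
Positions: [(0, 0), (1, 0), (2, 0), (2, 1), (1, 1), (0, 1)]
H-H contact: residue 0 @(0,0) - residue 5 @(0, 1)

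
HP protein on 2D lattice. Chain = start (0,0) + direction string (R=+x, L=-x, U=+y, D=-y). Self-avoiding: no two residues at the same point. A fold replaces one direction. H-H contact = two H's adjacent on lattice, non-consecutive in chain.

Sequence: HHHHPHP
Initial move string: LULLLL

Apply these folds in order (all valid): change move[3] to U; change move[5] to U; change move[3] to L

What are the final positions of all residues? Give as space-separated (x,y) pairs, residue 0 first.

Initial moves: LULLLL
Fold: move[3]->U => LULULL (positions: [(0, 0), (-1, 0), (-1, 1), (-2, 1), (-2, 2), (-3, 2), (-4, 2)])
Fold: move[5]->U => LULULU (positions: [(0, 0), (-1, 0), (-1, 1), (-2, 1), (-2, 2), (-3, 2), (-3, 3)])
Fold: move[3]->L => LULLLU (positions: [(0, 0), (-1, 0), (-1, 1), (-2, 1), (-3, 1), (-4, 1), (-4, 2)])

Answer: (0,0) (-1,0) (-1,1) (-2,1) (-3,1) (-4,1) (-4,2)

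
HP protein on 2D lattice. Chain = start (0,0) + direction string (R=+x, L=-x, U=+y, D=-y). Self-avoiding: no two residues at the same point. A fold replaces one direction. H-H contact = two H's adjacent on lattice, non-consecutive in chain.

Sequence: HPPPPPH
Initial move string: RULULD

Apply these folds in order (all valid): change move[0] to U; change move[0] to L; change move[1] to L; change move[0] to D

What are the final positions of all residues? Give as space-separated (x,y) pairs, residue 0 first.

Answer: (0,0) (0,-1) (-1,-1) (-2,-1) (-2,0) (-3,0) (-3,-1)

Derivation:
Initial moves: RULULD
Fold: move[0]->U => UULULD (positions: [(0, 0), (0, 1), (0, 2), (-1, 2), (-1, 3), (-2, 3), (-2, 2)])
Fold: move[0]->L => LULULD (positions: [(0, 0), (-1, 0), (-1, 1), (-2, 1), (-2, 2), (-3, 2), (-3, 1)])
Fold: move[1]->L => LLLULD (positions: [(0, 0), (-1, 0), (-2, 0), (-3, 0), (-3, 1), (-4, 1), (-4, 0)])
Fold: move[0]->D => DLLULD (positions: [(0, 0), (0, -1), (-1, -1), (-2, -1), (-2, 0), (-3, 0), (-3, -1)])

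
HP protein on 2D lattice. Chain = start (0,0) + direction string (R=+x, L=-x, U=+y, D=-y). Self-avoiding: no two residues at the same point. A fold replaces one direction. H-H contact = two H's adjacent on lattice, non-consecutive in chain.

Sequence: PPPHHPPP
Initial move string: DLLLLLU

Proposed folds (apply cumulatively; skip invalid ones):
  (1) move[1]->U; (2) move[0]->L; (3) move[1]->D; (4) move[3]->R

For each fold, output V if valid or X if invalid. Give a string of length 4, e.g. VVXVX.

Initial: DLLLLLU -> [(0, 0), (0, -1), (-1, -1), (-2, -1), (-3, -1), (-4, -1), (-5, -1), (-5, 0)]
Fold 1: move[1]->U => DULLLLU INVALID (collision), skipped
Fold 2: move[0]->L => LLLLLLU VALID
Fold 3: move[1]->D => LDLLLLU VALID
Fold 4: move[3]->R => LDLRLLU INVALID (collision), skipped

Answer: XVVX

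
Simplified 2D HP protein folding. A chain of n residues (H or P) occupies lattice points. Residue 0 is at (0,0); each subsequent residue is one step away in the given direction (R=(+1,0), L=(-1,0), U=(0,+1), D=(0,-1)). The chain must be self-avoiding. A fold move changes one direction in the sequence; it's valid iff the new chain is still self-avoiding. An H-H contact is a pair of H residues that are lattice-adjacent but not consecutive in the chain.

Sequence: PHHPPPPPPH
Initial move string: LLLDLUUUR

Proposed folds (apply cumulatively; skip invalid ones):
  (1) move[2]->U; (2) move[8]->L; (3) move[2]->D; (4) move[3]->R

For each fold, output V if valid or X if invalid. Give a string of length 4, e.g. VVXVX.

Answer: XVVX

Derivation:
Initial: LLLDLUUUR -> [(0, 0), (-1, 0), (-2, 0), (-3, 0), (-3, -1), (-4, -1), (-4, 0), (-4, 1), (-4, 2), (-3, 2)]
Fold 1: move[2]->U => LLUDLUUUR INVALID (collision), skipped
Fold 2: move[8]->L => LLLDLUUUL VALID
Fold 3: move[2]->D => LLDDLUUUL VALID
Fold 4: move[3]->R => LLDRLUUUL INVALID (collision), skipped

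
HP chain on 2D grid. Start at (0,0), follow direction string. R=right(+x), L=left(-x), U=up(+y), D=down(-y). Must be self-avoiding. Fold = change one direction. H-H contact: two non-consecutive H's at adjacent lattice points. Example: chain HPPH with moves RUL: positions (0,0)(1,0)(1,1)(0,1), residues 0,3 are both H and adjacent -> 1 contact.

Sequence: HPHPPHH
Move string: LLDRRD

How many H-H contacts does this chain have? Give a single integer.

Answer: 1

Derivation:
Positions: [(0, 0), (-1, 0), (-2, 0), (-2, -1), (-1, -1), (0, -1), (0, -2)]
H-H contact: residue 0 @(0,0) - residue 5 @(0, -1)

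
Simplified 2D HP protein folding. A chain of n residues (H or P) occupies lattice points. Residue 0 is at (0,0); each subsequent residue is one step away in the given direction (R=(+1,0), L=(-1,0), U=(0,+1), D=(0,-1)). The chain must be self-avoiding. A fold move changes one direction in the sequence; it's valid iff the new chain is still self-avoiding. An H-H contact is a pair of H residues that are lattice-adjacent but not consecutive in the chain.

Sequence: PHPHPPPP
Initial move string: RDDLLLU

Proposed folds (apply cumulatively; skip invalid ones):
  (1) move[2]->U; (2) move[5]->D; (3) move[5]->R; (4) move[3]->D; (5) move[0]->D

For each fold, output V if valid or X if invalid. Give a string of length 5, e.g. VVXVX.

Answer: XXXVV

Derivation:
Initial: RDDLLLU -> [(0, 0), (1, 0), (1, -1), (1, -2), (0, -2), (-1, -2), (-2, -2), (-2, -1)]
Fold 1: move[2]->U => RDULLLU INVALID (collision), skipped
Fold 2: move[5]->D => RDDLLDU INVALID (collision), skipped
Fold 3: move[5]->R => RDDLLRU INVALID (collision), skipped
Fold 4: move[3]->D => RDDDLLU VALID
Fold 5: move[0]->D => DDDDLLU VALID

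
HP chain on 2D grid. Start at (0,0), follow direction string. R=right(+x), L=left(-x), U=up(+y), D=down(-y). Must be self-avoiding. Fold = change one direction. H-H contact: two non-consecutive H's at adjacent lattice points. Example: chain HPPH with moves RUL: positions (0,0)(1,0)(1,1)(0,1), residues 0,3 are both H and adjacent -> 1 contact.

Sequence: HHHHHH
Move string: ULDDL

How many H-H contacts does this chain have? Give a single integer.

Positions: [(0, 0), (0, 1), (-1, 1), (-1, 0), (-1, -1), (-2, -1)]
H-H contact: residue 0 @(0,0) - residue 3 @(-1, 0)

Answer: 1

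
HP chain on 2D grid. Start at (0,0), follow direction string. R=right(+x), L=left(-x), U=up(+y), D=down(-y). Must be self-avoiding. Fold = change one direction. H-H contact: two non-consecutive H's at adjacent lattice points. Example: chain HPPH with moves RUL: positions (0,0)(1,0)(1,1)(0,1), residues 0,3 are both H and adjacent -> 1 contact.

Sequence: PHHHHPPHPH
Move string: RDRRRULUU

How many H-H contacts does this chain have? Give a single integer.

Answer: 1

Derivation:
Positions: [(0, 0), (1, 0), (1, -1), (2, -1), (3, -1), (4, -1), (4, 0), (3, 0), (3, 1), (3, 2)]
H-H contact: residue 4 @(3,-1) - residue 7 @(3, 0)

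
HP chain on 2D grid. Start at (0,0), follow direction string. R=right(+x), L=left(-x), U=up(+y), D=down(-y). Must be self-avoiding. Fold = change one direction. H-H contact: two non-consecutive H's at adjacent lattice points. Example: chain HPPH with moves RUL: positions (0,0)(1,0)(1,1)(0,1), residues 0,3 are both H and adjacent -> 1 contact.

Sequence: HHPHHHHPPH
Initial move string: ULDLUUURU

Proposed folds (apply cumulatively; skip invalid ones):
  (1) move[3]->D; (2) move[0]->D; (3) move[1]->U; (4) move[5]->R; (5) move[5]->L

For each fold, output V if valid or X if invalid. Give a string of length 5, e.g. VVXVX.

Answer: XVXXV

Derivation:
Initial: ULDLUUURU -> [(0, 0), (0, 1), (-1, 1), (-1, 0), (-2, 0), (-2, 1), (-2, 2), (-2, 3), (-1, 3), (-1, 4)]
Fold 1: move[3]->D => ULDDUUURU INVALID (collision), skipped
Fold 2: move[0]->D => DLDLUUURU VALID
Fold 3: move[1]->U => DUDLUUURU INVALID (collision), skipped
Fold 4: move[5]->R => DLDLURURU INVALID (collision), skipped
Fold 5: move[5]->L => DLDLULURU VALID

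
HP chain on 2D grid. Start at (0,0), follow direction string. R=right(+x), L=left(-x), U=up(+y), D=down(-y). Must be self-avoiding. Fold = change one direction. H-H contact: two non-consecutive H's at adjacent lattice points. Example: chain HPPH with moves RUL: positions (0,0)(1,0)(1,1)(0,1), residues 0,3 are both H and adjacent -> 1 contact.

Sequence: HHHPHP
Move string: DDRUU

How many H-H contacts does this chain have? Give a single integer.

Positions: [(0, 0), (0, -1), (0, -2), (1, -2), (1, -1), (1, 0)]
H-H contact: residue 1 @(0,-1) - residue 4 @(1, -1)

Answer: 1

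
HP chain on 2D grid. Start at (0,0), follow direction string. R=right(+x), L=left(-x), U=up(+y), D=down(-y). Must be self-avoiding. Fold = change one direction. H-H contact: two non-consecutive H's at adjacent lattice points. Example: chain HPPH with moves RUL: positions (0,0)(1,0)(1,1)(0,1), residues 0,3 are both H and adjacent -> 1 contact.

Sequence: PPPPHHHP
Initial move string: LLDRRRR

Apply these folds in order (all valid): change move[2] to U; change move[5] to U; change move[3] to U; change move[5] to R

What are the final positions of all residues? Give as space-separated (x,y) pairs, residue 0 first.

Answer: (0,0) (-1,0) (-2,0) (-2,1) (-2,2) (-1,2) (0,2) (1,2)

Derivation:
Initial moves: LLDRRRR
Fold: move[2]->U => LLURRRR (positions: [(0, 0), (-1, 0), (-2, 0), (-2, 1), (-1, 1), (0, 1), (1, 1), (2, 1)])
Fold: move[5]->U => LLURRUR (positions: [(0, 0), (-1, 0), (-2, 0), (-2, 1), (-1, 1), (0, 1), (0, 2), (1, 2)])
Fold: move[3]->U => LLUURUR (positions: [(0, 0), (-1, 0), (-2, 0), (-2, 1), (-2, 2), (-1, 2), (-1, 3), (0, 3)])
Fold: move[5]->R => LLUURRR (positions: [(0, 0), (-1, 0), (-2, 0), (-2, 1), (-2, 2), (-1, 2), (0, 2), (1, 2)])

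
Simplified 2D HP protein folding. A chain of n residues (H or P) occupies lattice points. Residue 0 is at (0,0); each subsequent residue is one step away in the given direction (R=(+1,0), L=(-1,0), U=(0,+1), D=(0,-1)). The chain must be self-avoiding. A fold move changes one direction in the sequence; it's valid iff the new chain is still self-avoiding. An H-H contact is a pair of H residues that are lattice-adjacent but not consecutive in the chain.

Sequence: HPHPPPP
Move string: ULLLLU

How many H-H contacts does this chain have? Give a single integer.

Answer: 0

Derivation:
Positions: [(0, 0), (0, 1), (-1, 1), (-2, 1), (-3, 1), (-4, 1), (-4, 2)]
No H-H contacts found.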